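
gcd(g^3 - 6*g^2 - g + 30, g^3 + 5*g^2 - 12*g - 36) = g^2 - g - 6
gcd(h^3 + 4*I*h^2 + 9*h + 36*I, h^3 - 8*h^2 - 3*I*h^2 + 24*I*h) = h - 3*I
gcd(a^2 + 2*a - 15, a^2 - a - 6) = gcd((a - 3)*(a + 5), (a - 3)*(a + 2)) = a - 3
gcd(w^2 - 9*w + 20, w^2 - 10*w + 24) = w - 4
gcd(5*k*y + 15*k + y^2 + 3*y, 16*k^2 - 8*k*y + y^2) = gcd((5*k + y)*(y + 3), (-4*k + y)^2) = 1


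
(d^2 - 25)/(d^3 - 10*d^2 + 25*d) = (d + 5)/(d*(d - 5))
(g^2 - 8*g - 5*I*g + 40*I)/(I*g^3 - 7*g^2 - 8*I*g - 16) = (-I*g^2 + g*(-5 + 8*I) + 40)/(g^3 + 7*I*g^2 - 8*g + 16*I)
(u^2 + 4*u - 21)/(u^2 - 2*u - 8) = (-u^2 - 4*u + 21)/(-u^2 + 2*u + 8)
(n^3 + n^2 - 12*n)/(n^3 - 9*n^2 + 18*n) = (n + 4)/(n - 6)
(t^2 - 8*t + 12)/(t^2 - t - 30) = (t - 2)/(t + 5)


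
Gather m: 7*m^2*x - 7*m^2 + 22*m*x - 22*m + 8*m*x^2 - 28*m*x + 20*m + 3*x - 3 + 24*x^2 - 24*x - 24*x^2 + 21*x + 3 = m^2*(7*x - 7) + m*(8*x^2 - 6*x - 2)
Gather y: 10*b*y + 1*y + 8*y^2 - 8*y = 8*y^2 + y*(10*b - 7)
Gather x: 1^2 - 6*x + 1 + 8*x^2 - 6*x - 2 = 8*x^2 - 12*x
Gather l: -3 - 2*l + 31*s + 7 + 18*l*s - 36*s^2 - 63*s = l*(18*s - 2) - 36*s^2 - 32*s + 4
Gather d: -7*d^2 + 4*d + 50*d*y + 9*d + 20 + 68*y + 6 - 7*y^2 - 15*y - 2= -7*d^2 + d*(50*y + 13) - 7*y^2 + 53*y + 24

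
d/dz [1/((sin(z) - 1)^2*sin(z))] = (-3/tan(z) + cos(z)/sin(z)^2)/(sin(z) - 1)^3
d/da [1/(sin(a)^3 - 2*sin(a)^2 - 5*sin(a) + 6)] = (-3*sin(a)^2 + 4*sin(a) + 5)*cos(a)/(sin(a)^3 - 2*sin(a)^2 - 5*sin(a) + 6)^2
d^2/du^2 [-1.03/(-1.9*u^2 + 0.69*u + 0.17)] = (7.4366*u^2 - 2.70066*u - 1.03*(3.8*u - 0.69)*(7.6*u - 1.38) - 0.66538)/(-1.9*u^2 + 0.69*u + 0.17)^3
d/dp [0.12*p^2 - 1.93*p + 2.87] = 0.24*p - 1.93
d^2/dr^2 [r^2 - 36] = 2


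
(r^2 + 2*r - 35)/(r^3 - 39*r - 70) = (-r^2 - 2*r + 35)/(-r^3 + 39*r + 70)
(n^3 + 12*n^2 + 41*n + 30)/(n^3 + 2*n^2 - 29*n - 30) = (n + 5)/(n - 5)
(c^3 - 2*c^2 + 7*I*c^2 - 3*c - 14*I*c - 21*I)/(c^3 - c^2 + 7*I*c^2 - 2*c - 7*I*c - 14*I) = (c - 3)/(c - 2)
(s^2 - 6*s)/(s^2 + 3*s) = (s - 6)/(s + 3)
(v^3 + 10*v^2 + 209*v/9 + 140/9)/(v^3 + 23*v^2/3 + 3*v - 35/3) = (v + 4/3)/(v - 1)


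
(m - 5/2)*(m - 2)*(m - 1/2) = m^3 - 5*m^2 + 29*m/4 - 5/2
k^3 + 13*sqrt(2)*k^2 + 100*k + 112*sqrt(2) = (k + 2*sqrt(2))*(k + 4*sqrt(2))*(k + 7*sqrt(2))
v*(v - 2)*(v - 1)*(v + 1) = v^4 - 2*v^3 - v^2 + 2*v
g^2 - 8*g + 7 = (g - 7)*(g - 1)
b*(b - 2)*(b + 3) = b^3 + b^2 - 6*b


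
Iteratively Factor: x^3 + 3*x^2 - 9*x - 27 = (x + 3)*(x^2 - 9) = (x - 3)*(x + 3)*(x + 3)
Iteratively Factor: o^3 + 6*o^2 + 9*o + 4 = (o + 1)*(o^2 + 5*o + 4) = (o + 1)^2*(o + 4)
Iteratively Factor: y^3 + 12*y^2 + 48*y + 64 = (y + 4)*(y^2 + 8*y + 16) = (y + 4)^2*(y + 4)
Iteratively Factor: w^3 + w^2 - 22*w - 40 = (w - 5)*(w^2 + 6*w + 8) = (w - 5)*(w + 4)*(w + 2)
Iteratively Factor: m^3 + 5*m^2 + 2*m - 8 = (m + 2)*(m^2 + 3*m - 4) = (m - 1)*(m + 2)*(m + 4)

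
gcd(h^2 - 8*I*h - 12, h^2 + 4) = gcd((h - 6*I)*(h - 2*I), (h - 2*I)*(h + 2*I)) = h - 2*I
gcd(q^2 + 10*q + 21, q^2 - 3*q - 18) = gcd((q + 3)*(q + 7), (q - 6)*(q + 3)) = q + 3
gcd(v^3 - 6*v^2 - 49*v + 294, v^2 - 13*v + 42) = v^2 - 13*v + 42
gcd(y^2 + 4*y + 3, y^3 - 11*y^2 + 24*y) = 1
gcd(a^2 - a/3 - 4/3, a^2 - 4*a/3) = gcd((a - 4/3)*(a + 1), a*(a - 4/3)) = a - 4/3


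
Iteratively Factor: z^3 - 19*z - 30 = (z + 3)*(z^2 - 3*z - 10) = (z - 5)*(z + 3)*(z + 2)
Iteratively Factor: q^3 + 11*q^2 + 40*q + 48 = (q + 4)*(q^2 + 7*q + 12) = (q + 4)^2*(q + 3)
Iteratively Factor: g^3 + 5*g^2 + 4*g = (g + 1)*(g^2 + 4*g) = (g + 1)*(g + 4)*(g)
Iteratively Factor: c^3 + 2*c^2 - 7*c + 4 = (c - 1)*(c^2 + 3*c - 4) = (c - 1)^2*(c + 4)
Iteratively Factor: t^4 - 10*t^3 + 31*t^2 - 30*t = (t)*(t^3 - 10*t^2 + 31*t - 30) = t*(t - 3)*(t^2 - 7*t + 10) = t*(t - 3)*(t - 2)*(t - 5)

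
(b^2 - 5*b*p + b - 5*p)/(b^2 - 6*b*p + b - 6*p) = (-b + 5*p)/(-b + 6*p)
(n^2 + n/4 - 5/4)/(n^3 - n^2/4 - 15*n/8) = 2*(n - 1)/(n*(2*n - 3))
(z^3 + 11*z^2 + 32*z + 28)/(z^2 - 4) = (z^2 + 9*z + 14)/(z - 2)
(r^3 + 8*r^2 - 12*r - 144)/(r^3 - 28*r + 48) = (r + 6)/(r - 2)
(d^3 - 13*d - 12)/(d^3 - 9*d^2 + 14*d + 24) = (d + 3)/(d - 6)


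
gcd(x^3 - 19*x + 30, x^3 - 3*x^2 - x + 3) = x - 3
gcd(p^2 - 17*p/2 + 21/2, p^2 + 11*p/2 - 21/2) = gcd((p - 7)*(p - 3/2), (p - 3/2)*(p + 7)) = p - 3/2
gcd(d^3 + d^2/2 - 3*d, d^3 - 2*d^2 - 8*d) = d^2 + 2*d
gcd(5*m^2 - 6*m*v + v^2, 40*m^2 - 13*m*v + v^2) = -5*m + v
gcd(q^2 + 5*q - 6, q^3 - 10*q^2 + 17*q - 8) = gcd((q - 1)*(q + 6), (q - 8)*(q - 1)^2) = q - 1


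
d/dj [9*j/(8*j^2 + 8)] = 9*(1 - j^2)/(8*(j^4 + 2*j^2 + 1))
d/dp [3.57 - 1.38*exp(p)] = -1.38*exp(p)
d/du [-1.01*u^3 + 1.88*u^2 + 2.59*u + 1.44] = -3.03*u^2 + 3.76*u + 2.59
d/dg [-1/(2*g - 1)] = 2/(2*g - 1)^2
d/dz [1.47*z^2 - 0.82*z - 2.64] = 2.94*z - 0.82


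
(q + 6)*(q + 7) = q^2 + 13*q + 42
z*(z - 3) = z^2 - 3*z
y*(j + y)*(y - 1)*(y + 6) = j*y^3 + 5*j*y^2 - 6*j*y + y^4 + 5*y^3 - 6*y^2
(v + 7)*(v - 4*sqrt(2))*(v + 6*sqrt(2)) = v^3 + 2*sqrt(2)*v^2 + 7*v^2 - 48*v + 14*sqrt(2)*v - 336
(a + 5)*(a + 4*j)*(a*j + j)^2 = a^4*j^2 + 4*a^3*j^3 + 7*a^3*j^2 + 28*a^2*j^3 + 11*a^2*j^2 + 44*a*j^3 + 5*a*j^2 + 20*j^3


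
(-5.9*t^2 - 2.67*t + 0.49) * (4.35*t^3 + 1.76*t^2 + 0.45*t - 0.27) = -25.665*t^5 - 21.9985*t^4 - 5.2227*t^3 + 1.2539*t^2 + 0.9414*t - 0.1323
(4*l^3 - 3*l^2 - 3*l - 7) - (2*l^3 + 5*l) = 2*l^3 - 3*l^2 - 8*l - 7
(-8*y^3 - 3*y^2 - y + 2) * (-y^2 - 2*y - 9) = 8*y^5 + 19*y^4 + 79*y^3 + 27*y^2 + 5*y - 18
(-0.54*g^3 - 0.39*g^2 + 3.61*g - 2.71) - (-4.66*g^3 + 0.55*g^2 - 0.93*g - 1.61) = 4.12*g^3 - 0.94*g^2 + 4.54*g - 1.1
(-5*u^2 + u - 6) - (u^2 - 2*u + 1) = -6*u^2 + 3*u - 7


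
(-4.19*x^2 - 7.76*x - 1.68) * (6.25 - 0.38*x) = 1.5922*x^3 - 23.2387*x^2 - 47.8616*x - 10.5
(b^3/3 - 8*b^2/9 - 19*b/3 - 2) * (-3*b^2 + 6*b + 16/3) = -b^5 + 14*b^4/3 + 139*b^3/9 - 992*b^2/27 - 412*b/9 - 32/3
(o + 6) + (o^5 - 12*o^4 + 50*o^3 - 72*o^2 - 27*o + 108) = o^5 - 12*o^4 + 50*o^3 - 72*o^2 - 26*o + 114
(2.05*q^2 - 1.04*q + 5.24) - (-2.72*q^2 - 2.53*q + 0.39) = 4.77*q^2 + 1.49*q + 4.85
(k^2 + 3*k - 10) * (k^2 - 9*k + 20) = k^4 - 6*k^3 - 17*k^2 + 150*k - 200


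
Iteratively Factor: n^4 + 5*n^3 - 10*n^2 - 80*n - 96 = (n + 4)*(n^3 + n^2 - 14*n - 24) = (n + 2)*(n + 4)*(n^2 - n - 12) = (n - 4)*(n + 2)*(n + 4)*(n + 3)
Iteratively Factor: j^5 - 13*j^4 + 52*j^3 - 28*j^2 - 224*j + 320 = (j - 4)*(j^4 - 9*j^3 + 16*j^2 + 36*j - 80) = (j - 5)*(j - 4)*(j^3 - 4*j^2 - 4*j + 16) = (j - 5)*(j - 4)*(j + 2)*(j^2 - 6*j + 8) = (j - 5)*(j - 4)*(j - 2)*(j + 2)*(j - 4)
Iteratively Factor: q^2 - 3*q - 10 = (q + 2)*(q - 5)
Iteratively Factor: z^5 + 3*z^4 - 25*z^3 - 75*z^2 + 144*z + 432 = (z + 3)*(z^4 - 25*z^2 + 144) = (z - 3)*(z + 3)*(z^3 + 3*z^2 - 16*z - 48) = (z - 3)*(z + 3)^2*(z^2 - 16) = (z - 3)*(z + 3)^2*(z + 4)*(z - 4)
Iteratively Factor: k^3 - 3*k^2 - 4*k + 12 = (k + 2)*(k^2 - 5*k + 6) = (k - 2)*(k + 2)*(k - 3)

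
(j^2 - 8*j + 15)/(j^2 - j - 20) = (j - 3)/(j + 4)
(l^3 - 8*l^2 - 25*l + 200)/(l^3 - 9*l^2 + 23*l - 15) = (l^2 - 3*l - 40)/(l^2 - 4*l + 3)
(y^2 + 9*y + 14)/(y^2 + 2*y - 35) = (y + 2)/(y - 5)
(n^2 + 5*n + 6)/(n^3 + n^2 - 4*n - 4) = (n + 3)/(n^2 - n - 2)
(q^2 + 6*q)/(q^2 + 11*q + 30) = q/(q + 5)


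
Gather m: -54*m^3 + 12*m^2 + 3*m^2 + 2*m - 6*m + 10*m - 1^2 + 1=-54*m^3 + 15*m^2 + 6*m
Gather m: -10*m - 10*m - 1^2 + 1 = -20*m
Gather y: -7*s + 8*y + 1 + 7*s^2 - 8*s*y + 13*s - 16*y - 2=7*s^2 + 6*s + y*(-8*s - 8) - 1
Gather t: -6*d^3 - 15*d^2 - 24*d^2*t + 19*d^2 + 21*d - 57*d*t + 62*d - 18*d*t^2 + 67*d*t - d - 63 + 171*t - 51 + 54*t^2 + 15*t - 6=-6*d^3 + 4*d^2 + 82*d + t^2*(54 - 18*d) + t*(-24*d^2 + 10*d + 186) - 120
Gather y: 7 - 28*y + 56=63 - 28*y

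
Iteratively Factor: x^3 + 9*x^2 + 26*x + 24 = (x + 2)*(x^2 + 7*x + 12) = (x + 2)*(x + 4)*(x + 3)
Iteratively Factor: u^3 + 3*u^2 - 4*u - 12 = (u + 2)*(u^2 + u - 6) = (u - 2)*(u + 2)*(u + 3)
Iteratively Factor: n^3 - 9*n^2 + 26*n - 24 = (n - 4)*(n^2 - 5*n + 6) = (n - 4)*(n - 3)*(n - 2)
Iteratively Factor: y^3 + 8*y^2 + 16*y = (y)*(y^2 + 8*y + 16) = y*(y + 4)*(y + 4)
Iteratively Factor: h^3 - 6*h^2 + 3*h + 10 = (h + 1)*(h^2 - 7*h + 10) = (h - 2)*(h + 1)*(h - 5)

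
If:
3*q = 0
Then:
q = 0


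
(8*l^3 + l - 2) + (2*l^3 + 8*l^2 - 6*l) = 10*l^3 + 8*l^2 - 5*l - 2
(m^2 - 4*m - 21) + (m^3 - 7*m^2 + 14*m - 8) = m^3 - 6*m^2 + 10*m - 29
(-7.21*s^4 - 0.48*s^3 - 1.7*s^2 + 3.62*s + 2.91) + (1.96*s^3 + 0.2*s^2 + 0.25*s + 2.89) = -7.21*s^4 + 1.48*s^3 - 1.5*s^2 + 3.87*s + 5.8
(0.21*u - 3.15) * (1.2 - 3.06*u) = -0.6426*u^2 + 9.891*u - 3.78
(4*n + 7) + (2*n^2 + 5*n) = 2*n^2 + 9*n + 7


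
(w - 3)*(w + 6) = w^2 + 3*w - 18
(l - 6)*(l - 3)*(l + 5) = l^3 - 4*l^2 - 27*l + 90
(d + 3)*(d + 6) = d^2 + 9*d + 18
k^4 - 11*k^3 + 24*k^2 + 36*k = k*(k - 6)^2*(k + 1)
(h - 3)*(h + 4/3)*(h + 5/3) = h^3 - 61*h/9 - 20/3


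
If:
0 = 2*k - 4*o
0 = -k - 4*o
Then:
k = 0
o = 0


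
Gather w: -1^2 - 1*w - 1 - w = -2*w - 2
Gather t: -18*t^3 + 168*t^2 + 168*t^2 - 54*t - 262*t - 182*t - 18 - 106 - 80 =-18*t^3 + 336*t^2 - 498*t - 204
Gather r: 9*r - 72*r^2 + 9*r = -72*r^2 + 18*r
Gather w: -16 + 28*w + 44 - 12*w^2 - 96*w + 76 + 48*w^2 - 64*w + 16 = 36*w^2 - 132*w + 120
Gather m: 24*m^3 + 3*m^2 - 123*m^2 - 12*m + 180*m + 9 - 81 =24*m^3 - 120*m^2 + 168*m - 72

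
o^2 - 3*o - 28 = (o - 7)*(o + 4)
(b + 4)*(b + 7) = b^2 + 11*b + 28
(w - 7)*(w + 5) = w^2 - 2*w - 35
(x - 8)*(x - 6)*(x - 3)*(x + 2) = x^4 - 15*x^3 + 56*x^2 + 36*x - 288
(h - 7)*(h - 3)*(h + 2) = h^3 - 8*h^2 + h + 42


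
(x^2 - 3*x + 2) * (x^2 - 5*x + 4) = x^4 - 8*x^3 + 21*x^2 - 22*x + 8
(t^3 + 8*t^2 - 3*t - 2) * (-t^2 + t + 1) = -t^5 - 7*t^4 + 12*t^3 + 7*t^2 - 5*t - 2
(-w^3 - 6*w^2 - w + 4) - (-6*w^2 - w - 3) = 7 - w^3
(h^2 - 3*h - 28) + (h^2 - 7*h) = 2*h^2 - 10*h - 28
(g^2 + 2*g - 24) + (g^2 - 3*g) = 2*g^2 - g - 24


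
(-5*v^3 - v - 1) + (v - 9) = -5*v^3 - 10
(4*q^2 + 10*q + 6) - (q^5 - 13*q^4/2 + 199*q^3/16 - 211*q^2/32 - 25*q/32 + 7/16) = -q^5 + 13*q^4/2 - 199*q^3/16 + 339*q^2/32 + 345*q/32 + 89/16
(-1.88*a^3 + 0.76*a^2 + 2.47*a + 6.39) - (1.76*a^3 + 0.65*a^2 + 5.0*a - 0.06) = -3.64*a^3 + 0.11*a^2 - 2.53*a + 6.45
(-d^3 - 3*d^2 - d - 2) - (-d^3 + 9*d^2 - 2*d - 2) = -12*d^2 + d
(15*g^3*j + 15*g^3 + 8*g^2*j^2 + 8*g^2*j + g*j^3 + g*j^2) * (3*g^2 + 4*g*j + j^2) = 45*g^5*j + 45*g^5 + 84*g^4*j^2 + 84*g^4*j + 50*g^3*j^3 + 50*g^3*j^2 + 12*g^2*j^4 + 12*g^2*j^3 + g*j^5 + g*j^4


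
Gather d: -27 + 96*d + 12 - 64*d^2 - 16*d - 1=-64*d^2 + 80*d - 16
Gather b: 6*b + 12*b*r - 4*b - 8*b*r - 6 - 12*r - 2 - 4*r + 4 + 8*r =b*(4*r + 2) - 8*r - 4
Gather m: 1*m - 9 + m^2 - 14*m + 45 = m^2 - 13*m + 36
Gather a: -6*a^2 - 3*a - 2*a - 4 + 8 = -6*a^2 - 5*a + 4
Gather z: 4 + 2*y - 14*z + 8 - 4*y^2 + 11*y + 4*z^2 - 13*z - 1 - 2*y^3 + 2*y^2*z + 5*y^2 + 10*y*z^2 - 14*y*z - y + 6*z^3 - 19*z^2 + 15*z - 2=-2*y^3 + y^2 + 12*y + 6*z^3 + z^2*(10*y - 15) + z*(2*y^2 - 14*y - 12) + 9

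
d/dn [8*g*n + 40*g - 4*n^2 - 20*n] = 8*g - 8*n - 20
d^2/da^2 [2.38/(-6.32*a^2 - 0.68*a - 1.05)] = (190.125824*a^2 + 20.456576*a - 2.38*(12.64*a + 0.68)*(25.28*a + 1.36) + 31.58736)/(6.32*a^2 + 0.68*a + 1.05)^3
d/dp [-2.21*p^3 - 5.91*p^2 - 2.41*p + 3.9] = -6.63*p^2 - 11.82*p - 2.41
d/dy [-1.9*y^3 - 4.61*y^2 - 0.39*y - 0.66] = -5.7*y^2 - 9.22*y - 0.39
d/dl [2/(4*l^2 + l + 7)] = 2*(-8*l - 1)/(4*l^2 + l + 7)^2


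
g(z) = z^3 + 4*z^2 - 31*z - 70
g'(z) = 3*z^2 + 8*z - 31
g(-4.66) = 60.13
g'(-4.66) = -3.13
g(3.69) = -79.68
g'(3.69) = 39.37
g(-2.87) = 28.28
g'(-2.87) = -29.25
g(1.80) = -107.01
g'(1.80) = -6.88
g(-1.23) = -27.68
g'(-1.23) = -36.30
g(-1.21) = -28.41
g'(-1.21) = -36.29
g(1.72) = -106.40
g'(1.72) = -8.36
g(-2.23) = 7.93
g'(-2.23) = -33.92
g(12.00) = 1862.00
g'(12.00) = 497.00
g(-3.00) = 32.00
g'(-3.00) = -28.00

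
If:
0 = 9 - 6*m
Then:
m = 3/2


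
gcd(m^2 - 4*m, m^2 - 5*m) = m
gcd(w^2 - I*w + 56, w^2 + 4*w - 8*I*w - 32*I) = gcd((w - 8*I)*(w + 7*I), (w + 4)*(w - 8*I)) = w - 8*I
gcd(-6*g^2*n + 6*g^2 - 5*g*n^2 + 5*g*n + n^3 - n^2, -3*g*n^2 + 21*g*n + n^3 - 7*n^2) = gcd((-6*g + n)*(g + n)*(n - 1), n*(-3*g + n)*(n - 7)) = 1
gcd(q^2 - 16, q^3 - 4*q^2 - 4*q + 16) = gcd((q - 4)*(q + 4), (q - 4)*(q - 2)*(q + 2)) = q - 4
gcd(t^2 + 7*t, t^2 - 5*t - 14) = 1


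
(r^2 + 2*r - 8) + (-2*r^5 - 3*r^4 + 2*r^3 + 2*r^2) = -2*r^5 - 3*r^4 + 2*r^3 + 3*r^2 + 2*r - 8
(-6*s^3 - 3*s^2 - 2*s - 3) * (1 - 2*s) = 12*s^4 + s^2 + 4*s - 3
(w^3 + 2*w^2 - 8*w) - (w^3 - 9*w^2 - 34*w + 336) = 11*w^2 + 26*w - 336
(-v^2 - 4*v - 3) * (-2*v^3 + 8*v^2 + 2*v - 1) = 2*v^5 - 28*v^3 - 31*v^2 - 2*v + 3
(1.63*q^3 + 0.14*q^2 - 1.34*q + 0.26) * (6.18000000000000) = 10.0734*q^3 + 0.8652*q^2 - 8.2812*q + 1.6068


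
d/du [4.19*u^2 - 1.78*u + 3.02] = 8.38*u - 1.78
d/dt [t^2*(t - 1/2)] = t*(3*t - 1)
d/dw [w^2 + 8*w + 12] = 2*w + 8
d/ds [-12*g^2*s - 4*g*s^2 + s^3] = -12*g^2 - 8*g*s + 3*s^2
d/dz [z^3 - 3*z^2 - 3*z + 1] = 3*z^2 - 6*z - 3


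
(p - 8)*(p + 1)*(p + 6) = p^3 - p^2 - 50*p - 48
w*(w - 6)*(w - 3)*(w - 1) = w^4 - 10*w^3 + 27*w^2 - 18*w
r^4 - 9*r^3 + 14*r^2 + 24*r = r*(r - 6)*(r - 4)*(r + 1)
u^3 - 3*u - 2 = (u - 2)*(u + 1)^2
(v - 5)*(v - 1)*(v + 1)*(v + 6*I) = v^4 - 5*v^3 + 6*I*v^3 - v^2 - 30*I*v^2 + 5*v - 6*I*v + 30*I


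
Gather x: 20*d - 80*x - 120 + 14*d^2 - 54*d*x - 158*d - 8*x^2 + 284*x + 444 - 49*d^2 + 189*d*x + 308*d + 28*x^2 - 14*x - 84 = -35*d^2 + 170*d + 20*x^2 + x*(135*d + 190) + 240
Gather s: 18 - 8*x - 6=12 - 8*x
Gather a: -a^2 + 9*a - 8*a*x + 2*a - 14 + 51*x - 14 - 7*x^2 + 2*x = -a^2 + a*(11 - 8*x) - 7*x^2 + 53*x - 28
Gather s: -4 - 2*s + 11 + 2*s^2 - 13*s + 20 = 2*s^2 - 15*s + 27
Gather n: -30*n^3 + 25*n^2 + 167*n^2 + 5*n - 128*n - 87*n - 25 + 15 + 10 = -30*n^3 + 192*n^2 - 210*n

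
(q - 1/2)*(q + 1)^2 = q^3 + 3*q^2/2 - 1/2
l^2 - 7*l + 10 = (l - 5)*(l - 2)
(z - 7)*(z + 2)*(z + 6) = z^3 + z^2 - 44*z - 84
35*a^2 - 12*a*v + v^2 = (-7*a + v)*(-5*a + v)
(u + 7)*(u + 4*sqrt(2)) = u^2 + 4*sqrt(2)*u + 7*u + 28*sqrt(2)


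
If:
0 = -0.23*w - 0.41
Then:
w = -1.78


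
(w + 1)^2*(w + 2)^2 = w^4 + 6*w^3 + 13*w^2 + 12*w + 4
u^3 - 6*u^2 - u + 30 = (u - 5)*(u - 3)*(u + 2)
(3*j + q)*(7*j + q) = 21*j^2 + 10*j*q + q^2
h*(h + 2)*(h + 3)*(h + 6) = h^4 + 11*h^3 + 36*h^2 + 36*h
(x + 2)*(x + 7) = x^2 + 9*x + 14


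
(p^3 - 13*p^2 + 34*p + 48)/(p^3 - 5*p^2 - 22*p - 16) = (p - 6)/(p + 2)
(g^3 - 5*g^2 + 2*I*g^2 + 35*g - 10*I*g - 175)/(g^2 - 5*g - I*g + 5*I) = (g^2 + 2*I*g + 35)/(g - I)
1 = 1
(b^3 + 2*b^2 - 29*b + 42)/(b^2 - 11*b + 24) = (b^2 + 5*b - 14)/(b - 8)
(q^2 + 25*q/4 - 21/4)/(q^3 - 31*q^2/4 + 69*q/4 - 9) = (q + 7)/(q^2 - 7*q + 12)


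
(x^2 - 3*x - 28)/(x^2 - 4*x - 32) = (x - 7)/(x - 8)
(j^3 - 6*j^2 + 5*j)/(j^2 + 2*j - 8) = j*(j^2 - 6*j + 5)/(j^2 + 2*j - 8)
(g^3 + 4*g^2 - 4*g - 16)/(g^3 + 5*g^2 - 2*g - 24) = (g + 2)/(g + 3)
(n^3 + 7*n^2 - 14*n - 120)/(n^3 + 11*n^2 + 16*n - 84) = (n^2 + n - 20)/(n^2 + 5*n - 14)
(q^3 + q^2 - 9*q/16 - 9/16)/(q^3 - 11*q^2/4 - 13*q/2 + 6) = (4*q^2 + 7*q + 3)/(4*(q^2 - 2*q - 8))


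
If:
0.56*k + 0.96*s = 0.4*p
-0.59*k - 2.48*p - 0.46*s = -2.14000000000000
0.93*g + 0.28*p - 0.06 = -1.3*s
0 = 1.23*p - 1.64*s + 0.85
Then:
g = -1.98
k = -1.45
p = 0.98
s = 1.25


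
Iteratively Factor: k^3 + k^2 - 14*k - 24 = (k + 2)*(k^2 - k - 12) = (k + 2)*(k + 3)*(k - 4)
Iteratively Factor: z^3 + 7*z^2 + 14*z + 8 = (z + 4)*(z^2 + 3*z + 2) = (z + 1)*(z + 4)*(z + 2)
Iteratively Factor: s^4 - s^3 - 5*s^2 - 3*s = (s + 1)*(s^3 - 2*s^2 - 3*s) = s*(s + 1)*(s^2 - 2*s - 3) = s*(s + 1)^2*(s - 3)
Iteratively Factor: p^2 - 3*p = (p)*(p - 3)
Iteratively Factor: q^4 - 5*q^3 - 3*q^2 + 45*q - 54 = (q - 3)*(q^3 - 2*q^2 - 9*q + 18) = (q - 3)*(q + 3)*(q^2 - 5*q + 6) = (q - 3)*(q - 2)*(q + 3)*(q - 3)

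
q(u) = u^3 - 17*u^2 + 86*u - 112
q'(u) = 3*u^2 - 34*u + 86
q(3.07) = 20.73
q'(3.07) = 9.89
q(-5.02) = -1098.63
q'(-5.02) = 332.28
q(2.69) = 15.79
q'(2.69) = 16.25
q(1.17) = -33.05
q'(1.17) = 50.33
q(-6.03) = -1467.97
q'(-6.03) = 400.10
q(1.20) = -31.55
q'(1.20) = 49.52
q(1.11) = -36.12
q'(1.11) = 51.96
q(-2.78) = -503.95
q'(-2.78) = 203.71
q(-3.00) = -550.00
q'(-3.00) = 215.00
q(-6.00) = -1456.00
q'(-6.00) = 398.00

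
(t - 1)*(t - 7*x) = t^2 - 7*t*x - t + 7*x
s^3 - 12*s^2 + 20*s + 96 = (s - 8)*(s - 6)*(s + 2)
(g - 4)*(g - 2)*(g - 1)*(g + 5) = g^4 - 2*g^3 - 21*g^2 + 62*g - 40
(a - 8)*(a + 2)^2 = a^3 - 4*a^2 - 28*a - 32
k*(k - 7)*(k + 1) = k^3 - 6*k^2 - 7*k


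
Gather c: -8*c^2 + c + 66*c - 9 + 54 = -8*c^2 + 67*c + 45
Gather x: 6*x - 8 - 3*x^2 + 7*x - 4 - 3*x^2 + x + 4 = -6*x^2 + 14*x - 8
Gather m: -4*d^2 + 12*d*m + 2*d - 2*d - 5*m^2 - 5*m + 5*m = -4*d^2 + 12*d*m - 5*m^2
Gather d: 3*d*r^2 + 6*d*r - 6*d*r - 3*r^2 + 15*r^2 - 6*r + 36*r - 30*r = 3*d*r^2 + 12*r^2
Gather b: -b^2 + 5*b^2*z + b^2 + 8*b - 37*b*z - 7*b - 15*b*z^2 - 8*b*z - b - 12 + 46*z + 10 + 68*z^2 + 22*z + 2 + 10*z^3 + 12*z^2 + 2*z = 5*b^2*z + b*(-15*z^2 - 45*z) + 10*z^3 + 80*z^2 + 70*z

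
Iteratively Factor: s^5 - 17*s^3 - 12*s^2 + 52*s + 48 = (s - 2)*(s^4 + 2*s^3 - 13*s^2 - 38*s - 24) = (s - 4)*(s - 2)*(s^3 + 6*s^2 + 11*s + 6) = (s - 4)*(s - 2)*(s + 1)*(s^2 + 5*s + 6) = (s - 4)*(s - 2)*(s + 1)*(s + 2)*(s + 3)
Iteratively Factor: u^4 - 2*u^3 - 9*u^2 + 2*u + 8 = (u + 1)*(u^3 - 3*u^2 - 6*u + 8) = (u - 4)*(u + 1)*(u^2 + u - 2) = (u - 4)*(u + 1)*(u + 2)*(u - 1)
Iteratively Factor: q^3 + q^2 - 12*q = (q + 4)*(q^2 - 3*q) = (q - 3)*(q + 4)*(q)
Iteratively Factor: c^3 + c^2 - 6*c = (c - 2)*(c^2 + 3*c) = (c - 2)*(c + 3)*(c)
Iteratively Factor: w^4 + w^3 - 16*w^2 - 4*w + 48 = (w - 2)*(w^3 + 3*w^2 - 10*w - 24) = (w - 3)*(w - 2)*(w^2 + 6*w + 8) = (w - 3)*(w - 2)*(w + 2)*(w + 4)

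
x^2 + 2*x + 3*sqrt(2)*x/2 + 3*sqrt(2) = (x + 2)*(x + 3*sqrt(2)/2)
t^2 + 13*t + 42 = (t + 6)*(t + 7)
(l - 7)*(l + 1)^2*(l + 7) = l^4 + 2*l^3 - 48*l^2 - 98*l - 49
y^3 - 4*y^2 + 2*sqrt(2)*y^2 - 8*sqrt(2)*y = y*(y - 4)*(y + 2*sqrt(2))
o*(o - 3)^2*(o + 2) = o^4 - 4*o^3 - 3*o^2 + 18*o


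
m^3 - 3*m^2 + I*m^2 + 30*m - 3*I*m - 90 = (m - 3)*(m - 5*I)*(m + 6*I)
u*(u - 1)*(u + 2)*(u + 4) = u^4 + 5*u^3 + 2*u^2 - 8*u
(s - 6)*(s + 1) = s^2 - 5*s - 6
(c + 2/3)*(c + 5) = c^2 + 17*c/3 + 10/3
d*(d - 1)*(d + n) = d^3 + d^2*n - d^2 - d*n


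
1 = 1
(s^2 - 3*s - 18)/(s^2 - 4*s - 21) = (s - 6)/(s - 7)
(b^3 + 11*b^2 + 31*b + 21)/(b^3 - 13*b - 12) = (b + 7)/(b - 4)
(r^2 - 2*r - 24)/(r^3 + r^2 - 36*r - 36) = (r + 4)/(r^2 + 7*r + 6)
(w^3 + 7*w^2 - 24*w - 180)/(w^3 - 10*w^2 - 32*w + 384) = (w^2 + w - 30)/(w^2 - 16*w + 64)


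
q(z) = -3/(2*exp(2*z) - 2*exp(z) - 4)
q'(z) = -3*(-4*exp(2*z) + 2*exp(z))/(2*exp(2*z) - 2*exp(z) - 4)^2 = (3*exp(z) - 3/2)*exp(z)/(-exp(2*z) + exp(z) + 2)^2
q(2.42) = -0.01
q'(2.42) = 0.03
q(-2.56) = 0.72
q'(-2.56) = -0.02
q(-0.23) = 0.69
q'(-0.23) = 0.15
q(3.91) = -0.00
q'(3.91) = 0.00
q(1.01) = -0.54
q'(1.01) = 2.37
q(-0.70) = 0.67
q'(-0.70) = -0.00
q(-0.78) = 0.67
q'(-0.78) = -0.01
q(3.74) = -0.00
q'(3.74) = 0.00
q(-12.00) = 0.75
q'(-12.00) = 0.00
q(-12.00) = 0.75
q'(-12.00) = 0.00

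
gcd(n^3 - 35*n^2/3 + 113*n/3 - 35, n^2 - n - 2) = 1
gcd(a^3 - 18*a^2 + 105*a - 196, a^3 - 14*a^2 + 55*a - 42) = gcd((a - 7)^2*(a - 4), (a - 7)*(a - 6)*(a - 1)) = a - 7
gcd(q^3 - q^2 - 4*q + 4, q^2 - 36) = 1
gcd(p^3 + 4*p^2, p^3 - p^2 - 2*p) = p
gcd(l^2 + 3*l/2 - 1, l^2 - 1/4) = l - 1/2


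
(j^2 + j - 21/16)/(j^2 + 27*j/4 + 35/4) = (j - 3/4)/(j + 5)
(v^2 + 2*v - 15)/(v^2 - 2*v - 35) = (v - 3)/(v - 7)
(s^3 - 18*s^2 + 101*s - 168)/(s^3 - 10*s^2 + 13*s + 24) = (s - 7)/(s + 1)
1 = 1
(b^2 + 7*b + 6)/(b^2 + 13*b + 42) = (b + 1)/(b + 7)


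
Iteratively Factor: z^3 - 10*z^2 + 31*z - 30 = (z - 3)*(z^2 - 7*z + 10) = (z - 3)*(z - 2)*(z - 5)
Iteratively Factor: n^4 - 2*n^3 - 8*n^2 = (n + 2)*(n^3 - 4*n^2) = n*(n + 2)*(n^2 - 4*n) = n^2*(n + 2)*(n - 4)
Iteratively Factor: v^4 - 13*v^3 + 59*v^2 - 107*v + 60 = (v - 3)*(v^3 - 10*v^2 + 29*v - 20) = (v - 5)*(v - 3)*(v^2 - 5*v + 4) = (v - 5)*(v - 3)*(v - 1)*(v - 4)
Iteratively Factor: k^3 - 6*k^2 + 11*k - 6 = (k - 1)*(k^2 - 5*k + 6) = (k - 2)*(k - 1)*(k - 3)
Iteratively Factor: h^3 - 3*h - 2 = (h + 1)*(h^2 - h - 2) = (h - 2)*(h + 1)*(h + 1)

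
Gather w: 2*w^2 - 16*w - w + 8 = 2*w^2 - 17*w + 8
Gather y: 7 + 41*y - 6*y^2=-6*y^2 + 41*y + 7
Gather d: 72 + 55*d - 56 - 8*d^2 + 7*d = -8*d^2 + 62*d + 16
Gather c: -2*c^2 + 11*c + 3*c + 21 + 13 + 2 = -2*c^2 + 14*c + 36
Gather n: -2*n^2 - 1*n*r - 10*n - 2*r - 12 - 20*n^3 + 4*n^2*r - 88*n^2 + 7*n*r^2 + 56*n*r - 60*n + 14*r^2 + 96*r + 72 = -20*n^3 + n^2*(4*r - 90) + n*(7*r^2 + 55*r - 70) + 14*r^2 + 94*r + 60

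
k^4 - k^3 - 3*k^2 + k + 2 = (k - 2)*(k - 1)*(k + 1)^2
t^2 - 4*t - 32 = (t - 8)*(t + 4)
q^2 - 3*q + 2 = (q - 2)*(q - 1)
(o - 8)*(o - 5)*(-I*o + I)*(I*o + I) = o^4 - 13*o^3 + 39*o^2 + 13*o - 40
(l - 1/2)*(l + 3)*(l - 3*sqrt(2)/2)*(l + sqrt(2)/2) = l^4 - sqrt(2)*l^3 + 5*l^3/2 - 5*sqrt(2)*l^2/2 - 3*l^2 - 15*l/4 + 3*sqrt(2)*l/2 + 9/4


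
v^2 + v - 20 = (v - 4)*(v + 5)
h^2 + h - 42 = (h - 6)*(h + 7)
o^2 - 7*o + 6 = (o - 6)*(o - 1)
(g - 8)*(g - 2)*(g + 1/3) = g^3 - 29*g^2/3 + 38*g/3 + 16/3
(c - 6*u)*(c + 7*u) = c^2 + c*u - 42*u^2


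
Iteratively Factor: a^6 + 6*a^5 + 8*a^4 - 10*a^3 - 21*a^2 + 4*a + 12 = (a + 3)*(a^5 + 3*a^4 - a^3 - 7*a^2 + 4) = (a + 2)*(a + 3)*(a^4 + a^3 - 3*a^2 - a + 2) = (a - 1)*(a + 2)*(a + 3)*(a^3 + 2*a^2 - a - 2) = (a - 1)*(a + 2)^2*(a + 3)*(a^2 - 1) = (a - 1)*(a + 1)*(a + 2)^2*(a + 3)*(a - 1)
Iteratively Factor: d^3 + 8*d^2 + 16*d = (d)*(d^2 + 8*d + 16) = d*(d + 4)*(d + 4)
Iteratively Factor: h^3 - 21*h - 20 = (h - 5)*(h^2 + 5*h + 4) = (h - 5)*(h + 4)*(h + 1)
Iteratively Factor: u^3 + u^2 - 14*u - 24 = (u + 2)*(u^2 - u - 12) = (u - 4)*(u + 2)*(u + 3)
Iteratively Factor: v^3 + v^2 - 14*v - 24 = (v + 3)*(v^2 - 2*v - 8) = (v + 2)*(v + 3)*(v - 4)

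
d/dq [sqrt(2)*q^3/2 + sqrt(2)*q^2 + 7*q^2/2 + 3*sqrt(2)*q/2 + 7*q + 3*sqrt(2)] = 3*sqrt(2)*q^2/2 + 2*sqrt(2)*q + 7*q + 3*sqrt(2)/2 + 7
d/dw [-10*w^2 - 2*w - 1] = -20*w - 2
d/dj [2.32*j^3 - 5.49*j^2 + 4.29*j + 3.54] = 6.96*j^2 - 10.98*j + 4.29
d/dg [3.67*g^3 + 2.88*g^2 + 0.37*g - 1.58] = 11.01*g^2 + 5.76*g + 0.37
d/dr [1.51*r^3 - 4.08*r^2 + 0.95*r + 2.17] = 4.53*r^2 - 8.16*r + 0.95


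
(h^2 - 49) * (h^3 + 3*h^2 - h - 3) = h^5 + 3*h^4 - 50*h^3 - 150*h^2 + 49*h + 147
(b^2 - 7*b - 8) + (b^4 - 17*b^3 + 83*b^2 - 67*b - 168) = b^4 - 17*b^3 + 84*b^2 - 74*b - 176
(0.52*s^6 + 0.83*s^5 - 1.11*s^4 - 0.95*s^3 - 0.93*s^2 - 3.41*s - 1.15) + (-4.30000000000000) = 0.52*s^6 + 0.83*s^5 - 1.11*s^4 - 0.95*s^3 - 0.93*s^2 - 3.41*s - 5.45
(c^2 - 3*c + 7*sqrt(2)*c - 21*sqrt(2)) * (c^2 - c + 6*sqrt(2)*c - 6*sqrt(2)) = c^4 - 4*c^3 + 13*sqrt(2)*c^3 - 52*sqrt(2)*c^2 + 87*c^2 - 336*c + 39*sqrt(2)*c + 252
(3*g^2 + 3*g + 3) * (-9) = -27*g^2 - 27*g - 27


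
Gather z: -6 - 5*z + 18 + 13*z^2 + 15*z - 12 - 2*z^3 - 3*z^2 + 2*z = -2*z^3 + 10*z^2 + 12*z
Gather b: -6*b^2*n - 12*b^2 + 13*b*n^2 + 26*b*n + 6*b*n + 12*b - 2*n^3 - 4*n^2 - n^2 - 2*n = b^2*(-6*n - 12) + b*(13*n^2 + 32*n + 12) - 2*n^3 - 5*n^2 - 2*n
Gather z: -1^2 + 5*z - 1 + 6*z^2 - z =6*z^2 + 4*z - 2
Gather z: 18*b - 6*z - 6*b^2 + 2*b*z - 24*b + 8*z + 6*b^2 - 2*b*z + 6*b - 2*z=0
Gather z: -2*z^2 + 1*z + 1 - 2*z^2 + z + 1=-4*z^2 + 2*z + 2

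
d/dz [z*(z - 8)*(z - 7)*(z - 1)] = 4*z^3 - 48*z^2 + 142*z - 56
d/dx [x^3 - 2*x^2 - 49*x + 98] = 3*x^2 - 4*x - 49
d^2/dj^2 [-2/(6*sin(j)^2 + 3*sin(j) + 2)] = 6*(48*sin(j)^4 + 18*sin(j)^3 - 85*sin(j)^2 - 38*sin(j) + 2)/(6*sin(j)^2 + 3*sin(j) + 2)^3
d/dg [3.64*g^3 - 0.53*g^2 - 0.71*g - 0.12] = 10.92*g^2 - 1.06*g - 0.71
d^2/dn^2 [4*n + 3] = 0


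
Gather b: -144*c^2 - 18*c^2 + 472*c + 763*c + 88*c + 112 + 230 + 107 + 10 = -162*c^2 + 1323*c + 459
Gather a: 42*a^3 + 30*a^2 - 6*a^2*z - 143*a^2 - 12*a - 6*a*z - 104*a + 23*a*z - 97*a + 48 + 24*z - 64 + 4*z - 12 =42*a^3 + a^2*(-6*z - 113) + a*(17*z - 213) + 28*z - 28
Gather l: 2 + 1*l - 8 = l - 6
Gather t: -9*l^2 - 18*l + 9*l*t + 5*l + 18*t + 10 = -9*l^2 - 13*l + t*(9*l + 18) + 10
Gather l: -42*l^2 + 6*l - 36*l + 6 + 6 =-42*l^2 - 30*l + 12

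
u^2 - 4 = (u - 2)*(u + 2)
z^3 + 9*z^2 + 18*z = z*(z + 3)*(z + 6)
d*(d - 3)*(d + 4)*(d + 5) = d^4 + 6*d^3 - 7*d^2 - 60*d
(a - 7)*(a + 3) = a^2 - 4*a - 21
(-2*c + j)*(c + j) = -2*c^2 - c*j + j^2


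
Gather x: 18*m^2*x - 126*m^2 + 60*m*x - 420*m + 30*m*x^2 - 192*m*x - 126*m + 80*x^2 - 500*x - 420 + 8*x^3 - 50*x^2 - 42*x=-126*m^2 - 546*m + 8*x^3 + x^2*(30*m + 30) + x*(18*m^2 - 132*m - 542) - 420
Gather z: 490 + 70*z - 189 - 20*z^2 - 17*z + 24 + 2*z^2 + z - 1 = -18*z^2 + 54*z + 324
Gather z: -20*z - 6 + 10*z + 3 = -10*z - 3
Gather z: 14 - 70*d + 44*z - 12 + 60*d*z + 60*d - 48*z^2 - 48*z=-10*d - 48*z^2 + z*(60*d - 4) + 2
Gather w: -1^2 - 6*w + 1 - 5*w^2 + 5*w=-5*w^2 - w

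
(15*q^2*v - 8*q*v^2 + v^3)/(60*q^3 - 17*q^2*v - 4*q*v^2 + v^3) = v/(4*q + v)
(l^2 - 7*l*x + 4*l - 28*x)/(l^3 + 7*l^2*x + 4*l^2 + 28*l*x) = (l - 7*x)/(l*(l + 7*x))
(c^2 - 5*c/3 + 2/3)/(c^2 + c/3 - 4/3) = (3*c - 2)/(3*c + 4)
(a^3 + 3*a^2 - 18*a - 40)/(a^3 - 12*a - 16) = (a + 5)/(a + 2)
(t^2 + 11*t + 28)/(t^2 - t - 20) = (t + 7)/(t - 5)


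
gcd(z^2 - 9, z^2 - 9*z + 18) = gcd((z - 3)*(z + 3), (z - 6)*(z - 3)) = z - 3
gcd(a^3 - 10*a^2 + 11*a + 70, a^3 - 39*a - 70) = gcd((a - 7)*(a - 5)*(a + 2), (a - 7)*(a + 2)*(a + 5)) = a^2 - 5*a - 14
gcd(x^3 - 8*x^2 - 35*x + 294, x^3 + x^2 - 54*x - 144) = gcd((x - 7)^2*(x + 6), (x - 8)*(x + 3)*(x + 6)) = x + 6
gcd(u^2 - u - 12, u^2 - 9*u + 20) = u - 4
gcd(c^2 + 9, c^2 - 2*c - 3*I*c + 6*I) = c - 3*I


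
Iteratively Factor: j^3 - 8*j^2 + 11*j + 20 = (j - 5)*(j^2 - 3*j - 4) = (j - 5)*(j - 4)*(j + 1)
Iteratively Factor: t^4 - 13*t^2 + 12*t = (t - 3)*(t^3 + 3*t^2 - 4*t) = t*(t - 3)*(t^2 + 3*t - 4) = t*(t - 3)*(t - 1)*(t + 4)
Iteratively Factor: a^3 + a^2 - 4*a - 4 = (a + 2)*(a^2 - a - 2) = (a + 1)*(a + 2)*(a - 2)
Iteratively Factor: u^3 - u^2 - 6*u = (u - 3)*(u^2 + 2*u) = u*(u - 3)*(u + 2)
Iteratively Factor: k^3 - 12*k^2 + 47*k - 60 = (k - 4)*(k^2 - 8*k + 15) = (k - 4)*(k - 3)*(k - 5)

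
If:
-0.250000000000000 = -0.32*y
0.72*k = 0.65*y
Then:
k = 0.71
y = 0.78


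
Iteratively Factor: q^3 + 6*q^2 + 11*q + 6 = (q + 3)*(q^2 + 3*q + 2) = (q + 1)*(q + 3)*(q + 2)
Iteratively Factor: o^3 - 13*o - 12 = (o + 3)*(o^2 - 3*o - 4) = (o + 1)*(o + 3)*(o - 4)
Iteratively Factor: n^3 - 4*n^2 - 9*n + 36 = (n - 4)*(n^2 - 9) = (n - 4)*(n - 3)*(n + 3)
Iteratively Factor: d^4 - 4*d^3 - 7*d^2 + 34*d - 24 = (d + 3)*(d^3 - 7*d^2 + 14*d - 8) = (d - 2)*(d + 3)*(d^2 - 5*d + 4) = (d - 4)*(d - 2)*(d + 3)*(d - 1)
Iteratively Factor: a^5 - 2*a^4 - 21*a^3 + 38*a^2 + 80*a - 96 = (a + 4)*(a^4 - 6*a^3 + 3*a^2 + 26*a - 24) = (a - 1)*(a + 4)*(a^3 - 5*a^2 - 2*a + 24) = (a - 1)*(a + 2)*(a + 4)*(a^2 - 7*a + 12) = (a - 3)*(a - 1)*(a + 2)*(a + 4)*(a - 4)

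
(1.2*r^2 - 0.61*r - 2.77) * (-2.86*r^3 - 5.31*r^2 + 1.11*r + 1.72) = -3.432*r^5 - 4.6274*r^4 + 12.4933*r^3 + 16.0956*r^2 - 4.1239*r - 4.7644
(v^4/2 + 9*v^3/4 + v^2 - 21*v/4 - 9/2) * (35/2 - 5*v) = -5*v^5/2 - 5*v^4/2 + 275*v^3/8 + 175*v^2/4 - 555*v/8 - 315/4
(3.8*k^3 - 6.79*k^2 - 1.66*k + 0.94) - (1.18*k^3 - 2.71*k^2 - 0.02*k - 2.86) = 2.62*k^3 - 4.08*k^2 - 1.64*k + 3.8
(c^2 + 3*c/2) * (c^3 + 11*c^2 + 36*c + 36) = c^5 + 25*c^4/2 + 105*c^3/2 + 90*c^2 + 54*c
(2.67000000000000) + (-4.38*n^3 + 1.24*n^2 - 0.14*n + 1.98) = -4.38*n^3 + 1.24*n^2 - 0.14*n + 4.65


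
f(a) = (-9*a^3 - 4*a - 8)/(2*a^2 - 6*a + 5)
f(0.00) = -1.60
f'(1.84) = 51.20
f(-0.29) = -0.96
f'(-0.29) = -1.90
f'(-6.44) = -4.08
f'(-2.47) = -3.14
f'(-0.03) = -2.57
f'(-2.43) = -3.12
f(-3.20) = 6.71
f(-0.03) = -1.52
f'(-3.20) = -3.46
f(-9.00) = 29.81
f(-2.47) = 4.29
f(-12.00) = 42.72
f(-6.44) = 19.13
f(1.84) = -97.68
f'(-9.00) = -4.25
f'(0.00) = -2.72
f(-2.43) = 4.17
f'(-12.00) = -4.34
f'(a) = (6 - 4*a)*(-9*a^3 - 4*a - 8)/(2*a^2 - 6*a + 5)^2 + (-27*a^2 - 4)/(2*a^2 - 6*a + 5) = (-18*a^4 + 108*a^3 - 127*a^2 + 32*a - 68)/(4*a^4 - 24*a^3 + 56*a^2 - 60*a + 25)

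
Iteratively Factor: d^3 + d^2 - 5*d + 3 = (d - 1)*(d^2 + 2*d - 3) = (d - 1)^2*(d + 3)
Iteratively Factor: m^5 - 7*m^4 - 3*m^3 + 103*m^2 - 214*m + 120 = (m - 1)*(m^4 - 6*m^3 - 9*m^2 + 94*m - 120) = (m - 5)*(m - 1)*(m^3 - m^2 - 14*m + 24) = (m - 5)*(m - 1)*(m + 4)*(m^2 - 5*m + 6) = (m - 5)*(m - 2)*(m - 1)*(m + 4)*(m - 3)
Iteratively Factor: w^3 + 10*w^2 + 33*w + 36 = (w + 3)*(w^2 + 7*w + 12) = (w + 3)^2*(w + 4)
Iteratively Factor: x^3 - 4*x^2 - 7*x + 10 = (x - 1)*(x^2 - 3*x - 10) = (x - 5)*(x - 1)*(x + 2)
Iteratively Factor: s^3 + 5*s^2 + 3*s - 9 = (s - 1)*(s^2 + 6*s + 9) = (s - 1)*(s + 3)*(s + 3)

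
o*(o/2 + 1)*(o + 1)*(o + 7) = o^4/2 + 5*o^3 + 23*o^2/2 + 7*o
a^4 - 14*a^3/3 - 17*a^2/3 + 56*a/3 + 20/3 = (a - 5)*(a - 2)*(a + 1/3)*(a + 2)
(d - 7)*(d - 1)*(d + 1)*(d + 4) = d^4 - 3*d^3 - 29*d^2 + 3*d + 28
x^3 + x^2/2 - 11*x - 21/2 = (x - 7/2)*(x + 1)*(x + 3)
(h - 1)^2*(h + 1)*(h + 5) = h^4 + 4*h^3 - 6*h^2 - 4*h + 5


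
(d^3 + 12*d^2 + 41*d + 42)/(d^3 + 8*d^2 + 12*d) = (d^2 + 10*d + 21)/(d*(d + 6))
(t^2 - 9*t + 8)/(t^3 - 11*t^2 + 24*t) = (t - 1)/(t*(t - 3))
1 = 1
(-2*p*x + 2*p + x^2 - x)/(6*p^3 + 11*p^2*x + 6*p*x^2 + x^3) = (-2*p*x + 2*p + x^2 - x)/(6*p^3 + 11*p^2*x + 6*p*x^2 + x^3)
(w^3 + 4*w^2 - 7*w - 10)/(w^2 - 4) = (w^2 + 6*w + 5)/(w + 2)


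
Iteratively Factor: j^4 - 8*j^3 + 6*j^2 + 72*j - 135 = (j + 3)*(j^3 - 11*j^2 + 39*j - 45) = (j - 5)*(j + 3)*(j^2 - 6*j + 9) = (j - 5)*(j - 3)*(j + 3)*(j - 3)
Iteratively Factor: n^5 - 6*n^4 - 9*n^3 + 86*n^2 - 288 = (n + 3)*(n^4 - 9*n^3 + 18*n^2 + 32*n - 96) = (n + 2)*(n + 3)*(n^3 - 11*n^2 + 40*n - 48) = (n - 4)*(n + 2)*(n + 3)*(n^2 - 7*n + 12) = (n - 4)^2*(n + 2)*(n + 3)*(n - 3)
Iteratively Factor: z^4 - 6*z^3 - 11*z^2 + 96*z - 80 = (z + 4)*(z^3 - 10*z^2 + 29*z - 20) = (z - 4)*(z + 4)*(z^2 - 6*z + 5) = (z - 4)*(z - 1)*(z + 4)*(z - 5)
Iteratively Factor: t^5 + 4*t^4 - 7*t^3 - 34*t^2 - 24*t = (t)*(t^4 + 4*t^3 - 7*t^2 - 34*t - 24) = t*(t + 4)*(t^3 - 7*t - 6) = t*(t + 2)*(t + 4)*(t^2 - 2*t - 3) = t*(t - 3)*(t + 2)*(t + 4)*(t + 1)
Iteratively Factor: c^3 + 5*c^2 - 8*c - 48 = (c + 4)*(c^2 + c - 12) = (c + 4)^2*(c - 3)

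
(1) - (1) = 0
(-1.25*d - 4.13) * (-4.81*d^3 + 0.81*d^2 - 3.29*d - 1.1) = 6.0125*d^4 + 18.8528*d^3 + 0.7672*d^2 + 14.9627*d + 4.543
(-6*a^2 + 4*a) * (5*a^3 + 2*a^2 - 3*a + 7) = -30*a^5 + 8*a^4 + 26*a^3 - 54*a^2 + 28*a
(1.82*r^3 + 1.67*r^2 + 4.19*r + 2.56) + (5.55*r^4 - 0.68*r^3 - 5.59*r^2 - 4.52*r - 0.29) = 5.55*r^4 + 1.14*r^3 - 3.92*r^2 - 0.329999999999999*r + 2.27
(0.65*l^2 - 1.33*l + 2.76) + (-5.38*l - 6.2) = 0.65*l^2 - 6.71*l - 3.44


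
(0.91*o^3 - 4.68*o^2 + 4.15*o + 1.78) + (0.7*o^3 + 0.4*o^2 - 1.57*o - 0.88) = 1.61*o^3 - 4.28*o^2 + 2.58*o + 0.9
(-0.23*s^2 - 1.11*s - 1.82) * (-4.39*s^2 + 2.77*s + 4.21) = 1.0097*s^4 + 4.2358*s^3 + 3.9468*s^2 - 9.7145*s - 7.6622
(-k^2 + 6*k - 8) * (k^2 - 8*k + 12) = -k^4 + 14*k^3 - 68*k^2 + 136*k - 96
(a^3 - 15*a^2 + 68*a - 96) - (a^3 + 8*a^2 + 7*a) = -23*a^2 + 61*a - 96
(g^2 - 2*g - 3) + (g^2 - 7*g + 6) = 2*g^2 - 9*g + 3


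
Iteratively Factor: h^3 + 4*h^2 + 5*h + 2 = (h + 1)*(h^2 + 3*h + 2) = (h + 1)*(h + 2)*(h + 1)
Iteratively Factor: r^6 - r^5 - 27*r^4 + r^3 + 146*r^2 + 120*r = (r + 1)*(r^5 - 2*r^4 - 25*r^3 + 26*r^2 + 120*r) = r*(r + 1)*(r^4 - 2*r^3 - 25*r^2 + 26*r + 120) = r*(r - 3)*(r + 1)*(r^3 + r^2 - 22*r - 40) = r*(r - 3)*(r + 1)*(r + 2)*(r^2 - r - 20) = r*(r - 3)*(r + 1)*(r + 2)*(r + 4)*(r - 5)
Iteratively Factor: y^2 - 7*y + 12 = (y - 3)*(y - 4)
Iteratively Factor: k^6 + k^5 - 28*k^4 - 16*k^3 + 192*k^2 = (k)*(k^5 + k^4 - 28*k^3 - 16*k^2 + 192*k) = k*(k - 3)*(k^4 + 4*k^3 - 16*k^2 - 64*k) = k*(k - 4)*(k - 3)*(k^3 + 8*k^2 + 16*k) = k*(k - 4)*(k - 3)*(k + 4)*(k^2 + 4*k) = k^2*(k - 4)*(k - 3)*(k + 4)*(k + 4)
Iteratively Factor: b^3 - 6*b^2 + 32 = (b + 2)*(b^2 - 8*b + 16) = (b - 4)*(b + 2)*(b - 4)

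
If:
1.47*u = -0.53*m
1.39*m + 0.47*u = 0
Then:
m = 0.00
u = 0.00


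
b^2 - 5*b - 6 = (b - 6)*(b + 1)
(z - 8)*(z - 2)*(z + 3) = z^3 - 7*z^2 - 14*z + 48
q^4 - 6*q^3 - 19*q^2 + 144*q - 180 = (q - 6)*(q - 3)*(q - 2)*(q + 5)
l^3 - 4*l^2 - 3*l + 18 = (l - 3)^2*(l + 2)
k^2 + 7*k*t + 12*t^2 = (k + 3*t)*(k + 4*t)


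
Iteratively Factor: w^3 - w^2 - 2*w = (w - 2)*(w^2 + w) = w*(w - 2)*(w + 1)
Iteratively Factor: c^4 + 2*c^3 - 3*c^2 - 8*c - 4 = (c + 1)*(c^3 + c^2 - 4*c - 4) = (c - 2)*(c + 1)*(c^2 + 3*c + 2) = (c - 2)*(c + 1)*(c + 2)*(c + 1)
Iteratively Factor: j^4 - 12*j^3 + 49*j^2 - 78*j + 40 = (j - 1)*(j^3 - 11*j^2 + 38*j - 40) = (j - 2)*(j - 1)*(j^2 - 9*j + 20) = (j - 5)*(j - 2)*(j - 1)*(j - 4)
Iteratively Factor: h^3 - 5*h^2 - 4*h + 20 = (h - 5)*(h^2 - 4) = (h - 5)*(h + 2)*(h - 2)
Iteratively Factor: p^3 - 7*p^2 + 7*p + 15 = (p + 1)*(p^2 - 8*p + 15) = (p - 5)*(p + 1)*(p - 3)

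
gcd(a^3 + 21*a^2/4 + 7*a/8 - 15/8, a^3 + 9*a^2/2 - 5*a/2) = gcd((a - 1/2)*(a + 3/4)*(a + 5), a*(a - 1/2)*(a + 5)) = a^2 + 9*a/2 - 5/2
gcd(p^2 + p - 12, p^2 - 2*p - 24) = p + 4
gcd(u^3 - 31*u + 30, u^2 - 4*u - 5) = u - 5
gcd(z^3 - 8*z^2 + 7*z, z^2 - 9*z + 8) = z - 1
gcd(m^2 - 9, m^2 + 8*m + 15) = m + 3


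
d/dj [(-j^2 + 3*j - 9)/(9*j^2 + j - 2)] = (-28*j^2 + 166*j + 3)/(81*j^4 + 18*j^3 - 35*j^2 - 4*j + 4)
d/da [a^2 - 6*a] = 2*a - 6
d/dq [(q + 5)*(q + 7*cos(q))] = q - (q + 5)*(7*sin(q) - 1) + 7*cos(q)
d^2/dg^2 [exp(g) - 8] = exp(g)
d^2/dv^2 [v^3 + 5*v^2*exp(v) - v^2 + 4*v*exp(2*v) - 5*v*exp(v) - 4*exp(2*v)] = 5*v^2*exp(v) + 16*v*exp(2*v) + 15*v*exp(v) + 6*v - 2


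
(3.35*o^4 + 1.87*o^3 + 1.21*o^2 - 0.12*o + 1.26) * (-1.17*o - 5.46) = -3.9195*o^5 - 20.4789*o^4 - 11.6259*o^3 - 6.4662*o^2 - 0.819*o - 6.8796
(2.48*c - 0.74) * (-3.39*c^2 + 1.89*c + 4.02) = -8.4072*c^3 + 7.1958*c^2 + 8.571*c - 2.9748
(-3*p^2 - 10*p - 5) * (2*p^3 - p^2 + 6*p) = -6*p^5 - 17*p^4 - 18*p^3 - 55*p^2 - 30*p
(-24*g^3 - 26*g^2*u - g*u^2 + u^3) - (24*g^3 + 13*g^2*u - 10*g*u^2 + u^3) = -48*g^3 - 39*g^2*u + 9*g*u^2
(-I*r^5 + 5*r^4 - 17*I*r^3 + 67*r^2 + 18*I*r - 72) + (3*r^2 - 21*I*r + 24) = -I*r^5 + 5*r^4 - 17*I*r^3 + 70*r^2 - 3*I*r - 48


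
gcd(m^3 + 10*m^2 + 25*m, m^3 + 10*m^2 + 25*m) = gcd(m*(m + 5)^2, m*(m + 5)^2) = m^3 + 10*m^2 + 25*m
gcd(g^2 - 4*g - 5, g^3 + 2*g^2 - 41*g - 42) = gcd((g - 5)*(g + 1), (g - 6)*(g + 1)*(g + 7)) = g + 1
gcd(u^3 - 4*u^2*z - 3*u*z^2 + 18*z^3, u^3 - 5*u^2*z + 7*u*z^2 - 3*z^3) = -u + 3*z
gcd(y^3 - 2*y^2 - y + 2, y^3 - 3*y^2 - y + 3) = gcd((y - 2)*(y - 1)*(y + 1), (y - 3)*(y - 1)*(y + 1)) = y^2 - 1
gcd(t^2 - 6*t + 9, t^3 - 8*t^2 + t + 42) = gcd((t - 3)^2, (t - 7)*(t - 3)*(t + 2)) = t - 3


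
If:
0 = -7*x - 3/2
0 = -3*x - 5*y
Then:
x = -3/14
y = 9/70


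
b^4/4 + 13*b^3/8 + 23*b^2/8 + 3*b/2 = b*(b/4 + 1)*(b + 1)*(b + 3/2)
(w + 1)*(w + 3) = w^2 + 4*w + 3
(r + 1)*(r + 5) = r^2 + 6*r + 5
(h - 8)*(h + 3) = h^2 - 5*h - 24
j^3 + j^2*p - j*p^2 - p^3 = (j - p)*(j + p)^2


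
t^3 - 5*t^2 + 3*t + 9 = (t - 3)^2*(t + 1)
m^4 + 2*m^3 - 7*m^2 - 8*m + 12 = (m - 2)*(m - 1)*(m + 2)*(m + 3)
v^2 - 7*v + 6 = (v - 6)*(v - 1)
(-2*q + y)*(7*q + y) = -14*q^2 + 5*q*y + y^2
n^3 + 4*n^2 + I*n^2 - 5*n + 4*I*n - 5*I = (n - 1)*(n + 5)*(n + I)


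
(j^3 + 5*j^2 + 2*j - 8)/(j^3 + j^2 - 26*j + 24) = (j^2 + 6*j + 8)/(j^2 + 2*j - 24)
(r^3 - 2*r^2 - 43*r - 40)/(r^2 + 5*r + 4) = (r^2 - 3*r - 40)/(r + 4)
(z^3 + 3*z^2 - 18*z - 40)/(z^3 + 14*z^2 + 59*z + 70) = (z - 4)/(z + 7)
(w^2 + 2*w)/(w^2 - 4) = w/(w - 2)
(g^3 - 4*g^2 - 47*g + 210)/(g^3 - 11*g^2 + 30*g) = (g + 7)/g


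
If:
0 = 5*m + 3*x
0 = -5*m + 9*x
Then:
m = 0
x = 0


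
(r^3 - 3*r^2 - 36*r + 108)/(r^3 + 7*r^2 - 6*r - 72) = (r - 6)/(r + 4)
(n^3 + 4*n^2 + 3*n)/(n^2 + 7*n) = (n^2 + 4*n + 3)/(n + 7)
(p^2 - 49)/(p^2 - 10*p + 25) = (p^2 - 49)/(p^2 - 10*p + 25)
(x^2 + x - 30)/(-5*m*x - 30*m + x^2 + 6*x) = (x - 5)/(-5*m + x)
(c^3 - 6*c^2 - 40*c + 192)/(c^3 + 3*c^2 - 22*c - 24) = (c - 8)/(c + 1)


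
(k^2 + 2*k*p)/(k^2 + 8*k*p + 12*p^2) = k/(k + 6*p)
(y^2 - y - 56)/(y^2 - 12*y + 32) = (y + 7)/(y - 4)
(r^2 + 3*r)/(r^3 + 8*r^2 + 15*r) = 1/(r + 5)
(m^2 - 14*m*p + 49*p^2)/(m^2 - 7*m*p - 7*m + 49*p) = (m - 7*p)/(m - 7)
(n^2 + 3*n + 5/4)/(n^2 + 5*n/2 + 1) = (n + 5/2)/(n + 2)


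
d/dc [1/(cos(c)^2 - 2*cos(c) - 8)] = 2*(cos(c) - 1)*sin(c)/(sin(c)^2 + 2*cos(c) + 7)^2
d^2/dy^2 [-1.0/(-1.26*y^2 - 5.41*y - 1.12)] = (-3.1752*y^2 - 13.6332*y + 1.0*(2.52*y + 5.41)*(5.04*y + 10.82) - 2.8224)/(1.26*y^2 + 5.41*y + 1.12)^3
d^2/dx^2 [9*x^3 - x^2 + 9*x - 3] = 54*x - 2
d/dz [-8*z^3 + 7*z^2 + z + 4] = -24*z^2 + 14*z + 1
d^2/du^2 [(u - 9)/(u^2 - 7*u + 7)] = 2*((16 - 3*u)*(u^2 - 7*u + 7) + (u - 9)*(2*u - 7)^2)/(u^2 - 7*u + 7)^3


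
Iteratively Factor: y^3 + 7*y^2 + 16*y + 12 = (y + 2)*(y^2 + 5*y + 6) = (y + 2)*(y + 3)*(y + 2)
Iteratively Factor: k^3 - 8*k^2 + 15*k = (k)*(k^2 - 8*k + 15) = k*(k - 5)*(k - 3)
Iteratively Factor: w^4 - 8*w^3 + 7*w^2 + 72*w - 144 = (w - 3)*(w^3 - 5*w^2 - 8*w + 48) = (w - 4)*(w - 3)*(w^2 - w - 12) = (w - 4)*(w - 3)*(w + 3)*(w - 4)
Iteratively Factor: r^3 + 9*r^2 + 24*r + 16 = (r + 1)*(r^2 + 8*r + 16) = (r + 1)*(r + 4)*(r + 4)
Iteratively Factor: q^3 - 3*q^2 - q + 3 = (q - 1)*(q^2 - 2*q - 3) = (q - 1)*(q + 1)*(q - 3)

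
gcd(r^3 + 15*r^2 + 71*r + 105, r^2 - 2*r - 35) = r + 5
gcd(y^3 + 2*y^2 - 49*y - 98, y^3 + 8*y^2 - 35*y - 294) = y + 7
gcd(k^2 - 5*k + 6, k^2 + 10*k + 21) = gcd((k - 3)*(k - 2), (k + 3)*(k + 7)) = 1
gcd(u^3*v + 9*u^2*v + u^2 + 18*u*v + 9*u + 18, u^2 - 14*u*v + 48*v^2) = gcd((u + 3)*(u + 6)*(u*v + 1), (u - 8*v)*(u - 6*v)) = 1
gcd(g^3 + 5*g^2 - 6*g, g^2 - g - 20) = 1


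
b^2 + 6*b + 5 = (b + 1)*(b + 5)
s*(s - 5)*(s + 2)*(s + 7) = s^4 + 4*s^3 - 31*s^2 - 70*s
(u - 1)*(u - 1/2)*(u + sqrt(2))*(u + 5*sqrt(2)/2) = u^4 - 3*u^3/2 + 7*sqrt(2)*u^3/2 - 21*sqrt(2)*u^2/4 + 11*u^2/2 - 15*u/2 + 7*sqrt(2)*u/4 + 5/2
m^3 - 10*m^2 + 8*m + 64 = (m - 8)*(m - 4)*(m + 2)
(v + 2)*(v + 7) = v^2 + 9*v + 14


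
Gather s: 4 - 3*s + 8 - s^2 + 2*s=-s^2 - s + 12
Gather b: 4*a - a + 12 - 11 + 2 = 3*a + 3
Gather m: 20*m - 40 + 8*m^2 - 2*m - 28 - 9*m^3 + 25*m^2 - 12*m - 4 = -9*m^3 + 33*m^2 + 6*m - 72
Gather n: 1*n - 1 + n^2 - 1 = n^2 + n - 2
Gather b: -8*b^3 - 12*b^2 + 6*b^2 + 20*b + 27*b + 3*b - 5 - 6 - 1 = -8*b^3 - 6*b^2 + 50*b - 12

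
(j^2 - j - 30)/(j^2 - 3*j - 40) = (j - 6)/(j - 8)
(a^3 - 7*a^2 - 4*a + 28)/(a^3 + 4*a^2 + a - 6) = (a^2 - 9*a + 14)/(a^2 + 2*a - 3)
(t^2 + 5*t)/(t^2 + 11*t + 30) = t/(t + 6)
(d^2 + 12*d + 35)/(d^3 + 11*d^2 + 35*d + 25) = (d + 7)/(d^2 + 6*d + 5)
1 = 1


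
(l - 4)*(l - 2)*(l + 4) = l^3 - 2*l^2 - 16*l + 32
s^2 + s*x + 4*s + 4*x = (s + 4)*(s + x)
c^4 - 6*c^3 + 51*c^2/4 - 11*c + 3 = (c - 2)^2*(c - 3/2)*(c - 1/2)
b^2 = b^2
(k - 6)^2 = k^2 - 12*k + 36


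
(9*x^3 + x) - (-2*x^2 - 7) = 9*x^3 + 2*x^2 + x + 7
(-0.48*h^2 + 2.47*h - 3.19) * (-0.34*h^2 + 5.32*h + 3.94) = 0.1632*h^4 - 3.3934*h^3 + 12.3338*h^2 - 7.239*h - 12.5686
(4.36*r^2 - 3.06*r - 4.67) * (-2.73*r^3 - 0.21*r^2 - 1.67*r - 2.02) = -11.9028*r^5 + 7.4382*r^4 + 6.1105*r^3 - 2.7163*r^2 + 13.9801*r + 9.4334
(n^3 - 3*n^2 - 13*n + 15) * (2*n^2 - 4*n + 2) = 2*n^5 - 10*n^4 - 12*n^3 + 76*n^2 - 86*n + 30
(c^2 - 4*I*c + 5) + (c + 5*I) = c^2 + c - 4*I*c + 5 + 5*I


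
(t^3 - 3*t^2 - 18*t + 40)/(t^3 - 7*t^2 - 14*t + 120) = (t - 2)/(t - 6)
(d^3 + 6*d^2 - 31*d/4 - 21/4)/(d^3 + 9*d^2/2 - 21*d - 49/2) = (4*d^2 - 4*d - 3)/(2*(2*d^2 - 5*d - 7))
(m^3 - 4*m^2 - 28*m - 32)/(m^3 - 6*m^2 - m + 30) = (m^2 - 6*m - 16)/(m^2 - 8*m + 15)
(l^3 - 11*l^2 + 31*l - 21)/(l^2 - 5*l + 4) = (l^2 - 10*l + 21)/(l - 4)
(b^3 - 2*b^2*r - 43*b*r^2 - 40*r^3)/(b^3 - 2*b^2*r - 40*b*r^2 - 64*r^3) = (b^2 + 6*b*r + 5*r^2)/(b^2 + 6*b*r + 8*r^2)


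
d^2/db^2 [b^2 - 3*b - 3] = 2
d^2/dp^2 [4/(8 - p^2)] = 8*(-3*p^2 - 8)/(p^2 - 8)^3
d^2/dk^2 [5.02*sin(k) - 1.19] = -5.02*sin(k)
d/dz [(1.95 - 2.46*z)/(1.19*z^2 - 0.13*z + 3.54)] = (2.9274*z^2 - 4.641*z - 8.4549)/(1.4161*z^4 - 0.3094*z^3 + 8.4421*z^2 - 0.9204*z + 12.5316)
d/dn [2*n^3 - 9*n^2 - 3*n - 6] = 6*n^2 - 18*n - 3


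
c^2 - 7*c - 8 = (c - 8)*(c + 1)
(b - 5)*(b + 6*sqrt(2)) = b^2 - 5*b + 6*sqrt(2)*b - 30*sqrt(2)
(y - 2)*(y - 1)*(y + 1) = y^3 - 2*y^2 - y + 2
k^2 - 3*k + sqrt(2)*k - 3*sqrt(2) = (k - 3)*(k + sqrt(2))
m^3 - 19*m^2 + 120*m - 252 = (m - 7)*(m - 6)^2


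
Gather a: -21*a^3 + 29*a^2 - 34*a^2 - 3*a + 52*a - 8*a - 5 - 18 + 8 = -21*a^3 - 5*a^2 + 41*a - 15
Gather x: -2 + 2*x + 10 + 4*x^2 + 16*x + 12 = 4*x^2 + 18*x + 20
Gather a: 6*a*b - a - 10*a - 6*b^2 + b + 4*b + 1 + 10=a*(6*b - 11) - 6*b^2 + 5*b + 11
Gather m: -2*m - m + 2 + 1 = 3 - 3*m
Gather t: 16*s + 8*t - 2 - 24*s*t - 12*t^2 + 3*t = 16*s - 12*t^2 + t*(11 - 24*s) - 2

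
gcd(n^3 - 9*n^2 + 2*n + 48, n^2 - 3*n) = n - 3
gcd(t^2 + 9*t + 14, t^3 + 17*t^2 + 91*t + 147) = t + 7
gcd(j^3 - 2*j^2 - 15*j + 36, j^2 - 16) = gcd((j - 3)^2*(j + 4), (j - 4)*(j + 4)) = j + 4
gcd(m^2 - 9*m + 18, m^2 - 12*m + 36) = m - 6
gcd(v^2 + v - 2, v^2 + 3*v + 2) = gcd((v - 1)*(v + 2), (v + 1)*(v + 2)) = v + 2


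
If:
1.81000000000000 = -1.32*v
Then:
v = -1.37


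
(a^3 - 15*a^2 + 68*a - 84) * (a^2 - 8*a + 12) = a^5 - 23*a^4 + 200*a^3 - 808*a^2 + 1488*a - 1008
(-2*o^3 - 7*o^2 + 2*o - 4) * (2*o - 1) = -4*o^4 - 12*o^3 + 11*o^2 - 10*o + 4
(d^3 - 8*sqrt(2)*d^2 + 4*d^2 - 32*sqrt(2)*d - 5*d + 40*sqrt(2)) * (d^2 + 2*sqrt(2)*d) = d^5 - 6*sqrt(2)*d^4 + 4*d^4 - 37*d^3 - 24*sqrt(2)*d^3 - 128*d^2 + 30*sqrt(2)*d^2 + 160*d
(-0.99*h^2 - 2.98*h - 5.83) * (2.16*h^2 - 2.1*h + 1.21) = -2.1384*h^4 - 4.3578*h^3 - 7.5327*h^2 + 8.6372*h - 7.0543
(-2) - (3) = -5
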